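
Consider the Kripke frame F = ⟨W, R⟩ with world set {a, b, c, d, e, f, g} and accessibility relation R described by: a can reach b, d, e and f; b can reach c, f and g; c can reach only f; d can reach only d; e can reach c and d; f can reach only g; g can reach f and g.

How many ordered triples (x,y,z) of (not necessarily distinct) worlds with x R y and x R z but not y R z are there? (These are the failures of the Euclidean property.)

23

Enumerating: (a,b,b), (a,b,d), (a,b,e), (a,d,b), (a,d,e), (a,d,f), (a,e,b), (a,e,e), (a,e,f), (a,f,b), (a,f,d), (a,f,e), … and 11 more.
Total: 23.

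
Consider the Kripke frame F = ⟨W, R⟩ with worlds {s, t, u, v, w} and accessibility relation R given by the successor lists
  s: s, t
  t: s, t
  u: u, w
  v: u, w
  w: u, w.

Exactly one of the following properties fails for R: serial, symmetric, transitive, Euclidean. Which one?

symmetric

Serial: yes — every world has a successor (e.g. s R s).
Symmetric: no — v R u but not u R v.
Transitive: yes — every two-step R-path is closed by a direct edge.
Euclidean: yes — any two successors of a common world are R-related.
Only symmetric fails.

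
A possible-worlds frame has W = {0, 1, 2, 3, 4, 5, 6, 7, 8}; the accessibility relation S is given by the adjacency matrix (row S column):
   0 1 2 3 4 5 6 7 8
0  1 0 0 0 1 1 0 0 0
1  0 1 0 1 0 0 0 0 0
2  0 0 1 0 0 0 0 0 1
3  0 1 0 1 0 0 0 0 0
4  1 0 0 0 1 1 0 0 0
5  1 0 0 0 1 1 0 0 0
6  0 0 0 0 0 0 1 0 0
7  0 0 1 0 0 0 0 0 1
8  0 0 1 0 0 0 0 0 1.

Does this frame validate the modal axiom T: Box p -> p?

Axiom T corresponds to the accessibility relation being reflexive.
Reflexive: no — 7 is not related to itself.

No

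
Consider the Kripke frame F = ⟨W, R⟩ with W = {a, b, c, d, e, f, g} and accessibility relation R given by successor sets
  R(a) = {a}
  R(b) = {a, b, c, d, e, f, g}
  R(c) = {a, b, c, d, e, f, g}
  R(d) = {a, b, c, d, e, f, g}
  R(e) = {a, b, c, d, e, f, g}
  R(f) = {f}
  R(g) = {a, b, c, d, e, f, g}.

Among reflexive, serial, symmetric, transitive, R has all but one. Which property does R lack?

symmetric

Reflexive: yes — every world is R-related to itself.
Serial: yes — every world has a successor (e.g. a R a).
Symmetric: no — b R a but not a R b.
Transitive: yes — every two-step R-path is closed by a direct edge.
Only symmetric fails.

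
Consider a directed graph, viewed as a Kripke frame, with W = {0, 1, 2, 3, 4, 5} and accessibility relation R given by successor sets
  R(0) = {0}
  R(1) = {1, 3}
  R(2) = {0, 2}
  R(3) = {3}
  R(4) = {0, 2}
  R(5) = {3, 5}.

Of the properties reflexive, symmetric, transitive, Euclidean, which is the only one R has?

Reflexive: no — 4 is not related to itself.
Symmetric: no — 1 R 3 but not 3 R 1.
Transitive: yes — every two-step R-path is closed by a direct edge.
Euclidean: no — 4 R 0 and 4 R 2, but not 0 R 2.
Only transitive holds.

transitive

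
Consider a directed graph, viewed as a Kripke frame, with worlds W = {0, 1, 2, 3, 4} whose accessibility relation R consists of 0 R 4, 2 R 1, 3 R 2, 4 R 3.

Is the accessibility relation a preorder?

Reflexive: no — 0 is not related to itself.
Transitive: no — 0 R 4 and 4 R 3, but not 0 R 3.
So R is not a preorder.

No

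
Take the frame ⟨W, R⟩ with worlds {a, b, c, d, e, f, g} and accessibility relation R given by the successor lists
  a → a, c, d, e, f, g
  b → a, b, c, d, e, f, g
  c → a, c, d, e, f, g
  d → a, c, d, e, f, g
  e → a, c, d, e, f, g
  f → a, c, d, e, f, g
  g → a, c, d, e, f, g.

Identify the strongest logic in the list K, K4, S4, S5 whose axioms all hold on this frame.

Transitive (axiom 4): yes — every two-step R-path is closed by a direct edge.
Reflexive (axiom T): yes — every world is R-related to itself.
Euclidean (axiom 5): no — b R a and b R b, but not a R b.
So F validates K, K4, S4; S5 would additionally require R to be Euclidean. The strongest is S4.

S4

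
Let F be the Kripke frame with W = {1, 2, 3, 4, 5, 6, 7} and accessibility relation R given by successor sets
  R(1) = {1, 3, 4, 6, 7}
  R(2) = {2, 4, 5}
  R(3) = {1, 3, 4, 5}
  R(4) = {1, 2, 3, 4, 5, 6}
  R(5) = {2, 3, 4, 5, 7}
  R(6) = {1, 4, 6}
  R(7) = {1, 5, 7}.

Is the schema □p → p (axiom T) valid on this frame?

By correspondence theory, T is valid on a frame iff R is reflexive.
Reflexive: yes — every world is R-related to itself.

Yes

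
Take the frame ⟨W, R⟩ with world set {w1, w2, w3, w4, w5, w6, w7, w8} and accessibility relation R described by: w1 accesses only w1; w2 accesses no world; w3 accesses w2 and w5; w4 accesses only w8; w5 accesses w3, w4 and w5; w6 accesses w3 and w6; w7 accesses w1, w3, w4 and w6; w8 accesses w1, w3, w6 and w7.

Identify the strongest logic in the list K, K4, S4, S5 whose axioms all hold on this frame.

Transitive (axiom 4): no — w3 R w5 and w5 R w4, but not w3 R w4.
Reflexive (axiom T): no — w2 is not related to itself.
Euclidean (axiom 5): no — w3 R w2 and w3 R w5, but not w2 R w5.
So F validates K; K4 would additionally require R to be transitive. The strongest is K.

K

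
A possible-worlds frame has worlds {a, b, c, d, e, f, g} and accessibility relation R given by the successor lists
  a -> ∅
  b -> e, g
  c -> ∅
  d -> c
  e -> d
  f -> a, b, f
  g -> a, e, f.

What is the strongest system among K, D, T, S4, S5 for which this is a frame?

Serial (axiom D): no — a has no R-successor.
Reflexive (axiom T): no — a is not related to itself.
Transitive (axiom 4): no — b R e and e R d, but not b R d.
Euclidean (axiom 5): no — b R e and b R g, but not e R g.
So F validates K; D would additionally require R to be serial. The strongest is K.

K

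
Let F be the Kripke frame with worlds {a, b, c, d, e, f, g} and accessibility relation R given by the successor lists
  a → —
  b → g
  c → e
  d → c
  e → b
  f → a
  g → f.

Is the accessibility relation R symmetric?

Symmetric: no — b R g but not g R b.

No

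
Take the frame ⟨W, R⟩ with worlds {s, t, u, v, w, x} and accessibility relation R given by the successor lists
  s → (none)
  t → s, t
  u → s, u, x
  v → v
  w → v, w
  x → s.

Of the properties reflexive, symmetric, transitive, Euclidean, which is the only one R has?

transitive

Reflexive: no — s is not related to itself.
Symmetric: no — t R s but not s R t.
Transitive: yes — every two-step R-path is closed by a direct edge.
Euclidean: no — u R s and u R x, but not s R x.
Only transitive holds.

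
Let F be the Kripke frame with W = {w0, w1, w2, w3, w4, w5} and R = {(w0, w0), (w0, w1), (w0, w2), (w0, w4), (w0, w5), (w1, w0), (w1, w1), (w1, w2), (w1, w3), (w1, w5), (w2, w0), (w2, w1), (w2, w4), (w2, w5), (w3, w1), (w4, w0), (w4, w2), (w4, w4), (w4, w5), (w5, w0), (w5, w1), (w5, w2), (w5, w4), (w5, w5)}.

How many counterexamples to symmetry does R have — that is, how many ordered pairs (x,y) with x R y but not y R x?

0

R is symmetric; there are no such tuples.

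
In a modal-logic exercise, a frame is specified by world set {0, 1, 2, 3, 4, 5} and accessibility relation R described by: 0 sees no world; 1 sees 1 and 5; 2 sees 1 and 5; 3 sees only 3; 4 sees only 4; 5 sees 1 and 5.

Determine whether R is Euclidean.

Euclidean: yes — any two successors of a common world are R-related.

Yes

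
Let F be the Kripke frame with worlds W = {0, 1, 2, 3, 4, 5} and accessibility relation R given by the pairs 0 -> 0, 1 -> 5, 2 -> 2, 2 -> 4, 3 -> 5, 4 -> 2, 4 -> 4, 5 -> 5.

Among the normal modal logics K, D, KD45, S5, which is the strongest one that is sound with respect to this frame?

Serial (axiom D): yes — every world has a successor (e.g. 0 R 0).
Euclidean (axiom 5): yes — any two successors of a common world are R-related.
Transitive (axiom 4): yes — every two-step R-path is closed by a direct edge.
Reflexive (axiom T): no — 1 is not related to itself.
So F validates K, D, KD45; S5 would additionally require R to be reflexive. The strongest is KD45.

KD45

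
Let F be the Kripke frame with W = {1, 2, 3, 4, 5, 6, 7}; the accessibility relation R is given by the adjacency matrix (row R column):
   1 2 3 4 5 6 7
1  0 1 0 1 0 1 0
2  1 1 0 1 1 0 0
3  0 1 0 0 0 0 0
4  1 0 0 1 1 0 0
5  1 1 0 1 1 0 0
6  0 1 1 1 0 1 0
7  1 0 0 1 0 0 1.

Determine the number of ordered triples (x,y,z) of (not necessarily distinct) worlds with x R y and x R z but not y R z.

22

Enumerating: (1,2,6), (1,4,2), (1,4,6), (2,1,1), (2,1,5), (2,4,2), (4,1,1), (4,1,5), (5,1,1), (5,1,5), (5,4,2), (6,2,3), … and 10 more.
Total: 22.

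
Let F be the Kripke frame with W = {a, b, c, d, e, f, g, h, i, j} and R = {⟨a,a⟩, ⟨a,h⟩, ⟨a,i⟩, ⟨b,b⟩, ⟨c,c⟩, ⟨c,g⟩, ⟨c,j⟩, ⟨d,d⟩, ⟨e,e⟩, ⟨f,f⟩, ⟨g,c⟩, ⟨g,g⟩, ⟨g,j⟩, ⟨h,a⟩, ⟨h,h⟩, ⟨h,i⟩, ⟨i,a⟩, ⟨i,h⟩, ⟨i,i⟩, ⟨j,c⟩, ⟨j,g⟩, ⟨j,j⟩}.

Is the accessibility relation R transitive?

Transitive: yes — every two-step R-path is closed by a direct edge.

Yes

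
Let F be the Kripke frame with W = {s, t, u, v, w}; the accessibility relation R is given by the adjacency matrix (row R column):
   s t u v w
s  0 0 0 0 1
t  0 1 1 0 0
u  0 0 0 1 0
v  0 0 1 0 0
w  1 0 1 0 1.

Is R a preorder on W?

Reflexive: no — s is not related to itself.
Transitive: no — s R w and w R u, but not s R u.
So R is not a preorder.

No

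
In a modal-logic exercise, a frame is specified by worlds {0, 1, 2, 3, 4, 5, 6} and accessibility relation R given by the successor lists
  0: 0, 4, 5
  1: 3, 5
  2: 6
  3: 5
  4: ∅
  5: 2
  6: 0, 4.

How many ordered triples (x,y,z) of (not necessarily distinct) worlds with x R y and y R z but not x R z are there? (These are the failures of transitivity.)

7

Enumerating: (0,5,2), (1,5,2), (2,6,0), (2,6,4), (3,5,2), (5,2,6), (6,0,5).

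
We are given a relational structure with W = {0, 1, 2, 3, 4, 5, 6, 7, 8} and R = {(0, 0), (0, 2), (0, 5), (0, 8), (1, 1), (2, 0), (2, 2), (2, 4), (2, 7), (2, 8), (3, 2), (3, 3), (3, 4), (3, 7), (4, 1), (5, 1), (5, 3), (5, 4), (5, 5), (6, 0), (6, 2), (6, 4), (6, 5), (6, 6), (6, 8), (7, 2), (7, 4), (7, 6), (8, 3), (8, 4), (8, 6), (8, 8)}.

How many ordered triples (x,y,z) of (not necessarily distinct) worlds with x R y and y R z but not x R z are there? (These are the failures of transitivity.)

37

Enumerating: (0,2,4), (0,2,7), (0,5,1), (0,5,3), (0,5,4), (0,8,3), (0,8,4), (0,8,6), (2,0,5), (2,4,1), (2,7,6), (2,8,3), … and 25 more.
Total: 37.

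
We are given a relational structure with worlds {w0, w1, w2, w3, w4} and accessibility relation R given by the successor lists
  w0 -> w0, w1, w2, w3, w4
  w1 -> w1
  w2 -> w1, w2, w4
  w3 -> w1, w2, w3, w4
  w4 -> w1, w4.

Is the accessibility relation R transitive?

Transitive: yes — every two-step R-path is closed by a direct edge.

Yes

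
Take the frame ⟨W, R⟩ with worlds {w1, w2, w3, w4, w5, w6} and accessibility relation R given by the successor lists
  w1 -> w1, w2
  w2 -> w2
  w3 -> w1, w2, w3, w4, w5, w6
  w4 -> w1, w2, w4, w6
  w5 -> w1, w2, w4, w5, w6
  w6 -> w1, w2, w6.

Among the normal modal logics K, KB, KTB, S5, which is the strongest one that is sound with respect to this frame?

K

Symmetric (axiom B): no — w1 R w2 but not w2 R w1.
Reflexive (axiom T): yes — every world is R-related to itself.
Euclidean (axiom 5): no — w3 R w1 and w3 R w4, but not w1 R w4.
So F validates K; KB would additionally require R to be symmetric. The strongest is K.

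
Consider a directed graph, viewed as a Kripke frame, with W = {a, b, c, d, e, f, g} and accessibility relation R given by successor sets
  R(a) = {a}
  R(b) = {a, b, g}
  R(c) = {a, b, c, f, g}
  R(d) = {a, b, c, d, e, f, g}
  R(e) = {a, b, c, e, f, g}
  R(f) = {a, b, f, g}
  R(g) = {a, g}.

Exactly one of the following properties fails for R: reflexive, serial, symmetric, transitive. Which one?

symmetric

Reflexive: yes — every world is R-related to itself.
Serial: yes — every world has a successor (e.g. a R a).
Symmetric: no — b R a but not a R b.
Transitive: yes — every two-step R-path is closed by a direct edge.
Only symmetric fails.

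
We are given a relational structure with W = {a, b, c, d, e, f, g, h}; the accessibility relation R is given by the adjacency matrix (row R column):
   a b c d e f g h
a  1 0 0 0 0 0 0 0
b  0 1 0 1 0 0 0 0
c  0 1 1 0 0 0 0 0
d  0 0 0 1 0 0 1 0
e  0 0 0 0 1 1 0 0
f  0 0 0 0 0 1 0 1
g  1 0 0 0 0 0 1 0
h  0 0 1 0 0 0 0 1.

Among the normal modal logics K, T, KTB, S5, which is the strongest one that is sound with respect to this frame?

T

Reflexive (axiom T): yes — every world is R-related to itself.
Symmetric (axiom B): no — b R d but not d R b.
Euclidean (axiom 5): no — b R d and b R b, but not d R b.
So F validates K, T; KTB would additionally require R to be symmetric. The strongest is T.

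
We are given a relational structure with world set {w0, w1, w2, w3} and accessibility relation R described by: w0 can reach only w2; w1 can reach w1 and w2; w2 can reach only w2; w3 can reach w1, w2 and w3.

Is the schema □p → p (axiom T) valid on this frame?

The schema T characterises exactly the reflexive frames.
Reflexive: no — w0 is not related to itself.

No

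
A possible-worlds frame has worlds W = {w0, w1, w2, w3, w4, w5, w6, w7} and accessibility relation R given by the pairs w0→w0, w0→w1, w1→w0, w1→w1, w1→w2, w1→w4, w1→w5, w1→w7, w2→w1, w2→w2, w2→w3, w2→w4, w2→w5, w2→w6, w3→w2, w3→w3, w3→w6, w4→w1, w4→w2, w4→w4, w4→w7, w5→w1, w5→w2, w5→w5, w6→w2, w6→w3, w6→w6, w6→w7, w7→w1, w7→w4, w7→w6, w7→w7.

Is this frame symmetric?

Yes

Symmetric: yes — every pair in R has its reverse in R.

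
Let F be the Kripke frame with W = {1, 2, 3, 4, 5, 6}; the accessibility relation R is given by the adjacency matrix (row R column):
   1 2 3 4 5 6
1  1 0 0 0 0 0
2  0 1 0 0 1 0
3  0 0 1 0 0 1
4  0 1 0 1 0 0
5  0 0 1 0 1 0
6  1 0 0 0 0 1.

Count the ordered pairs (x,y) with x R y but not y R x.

5

Enumerating: (2,5), (3,6), (4,2), (5,3), (6,1).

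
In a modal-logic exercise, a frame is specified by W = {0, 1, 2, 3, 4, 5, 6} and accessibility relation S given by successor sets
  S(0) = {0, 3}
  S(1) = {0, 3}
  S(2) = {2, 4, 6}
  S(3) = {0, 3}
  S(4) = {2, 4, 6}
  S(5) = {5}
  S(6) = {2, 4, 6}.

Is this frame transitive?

Transitive: yes — every two-step S-path is closed by a direct edge.

Yes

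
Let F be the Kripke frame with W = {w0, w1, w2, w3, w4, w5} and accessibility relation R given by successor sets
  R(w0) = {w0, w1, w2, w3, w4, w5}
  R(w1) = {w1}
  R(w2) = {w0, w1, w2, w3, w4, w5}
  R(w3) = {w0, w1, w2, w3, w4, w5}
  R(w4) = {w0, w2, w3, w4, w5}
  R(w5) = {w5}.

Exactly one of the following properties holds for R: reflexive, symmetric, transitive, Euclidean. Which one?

reflexive

Reflexive: yes — every world is R-related to itself.
Symmetric: no — w0 R w1 but not w1 R w0.
Transitive: no — w4 R w0 and w0 R w1, but not w4 R w1.
Euclidean: no — w0 R w1 and w0 R w2, but not w1 R w2.
Only reflexive holds.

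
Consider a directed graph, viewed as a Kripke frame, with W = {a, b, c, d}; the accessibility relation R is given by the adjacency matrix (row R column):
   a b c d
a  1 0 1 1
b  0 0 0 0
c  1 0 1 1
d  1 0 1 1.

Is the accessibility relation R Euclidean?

Yes

Euclidean: yes — any two successors of a common world are R-related.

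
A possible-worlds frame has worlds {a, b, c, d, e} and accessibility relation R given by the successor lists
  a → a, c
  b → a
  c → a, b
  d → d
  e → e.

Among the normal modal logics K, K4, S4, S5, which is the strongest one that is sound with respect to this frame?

Transitive (axiom 4): no — a R c and c R b, but not a R b.
Reflexive (axiom T): no — b is not related to itself.
Euclidean (axiom 5): no — c R a and c R b, but not a R b.
So F validates K; K4 would additionally require R to be transitive. The strongest is K.

K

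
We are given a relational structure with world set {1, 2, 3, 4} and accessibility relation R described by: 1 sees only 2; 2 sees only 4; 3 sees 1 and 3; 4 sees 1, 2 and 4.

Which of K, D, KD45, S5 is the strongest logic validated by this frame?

Serial (axiom D): yes — every world has a successor (e.g. 1 R 2).
Euclidean (axiom 5): no — 4 R 2 and 4 R 1, but not 2 R 1.
Transitive (axiom 4): no — 1 R 2 and 2 R 4, but not 1 R 4.
Reflexive (axiom T): no — 1 is not related to itself.
So F validates K, D; KD45 would additionally require R to be Euclidean and transitive. The strongest is D.

D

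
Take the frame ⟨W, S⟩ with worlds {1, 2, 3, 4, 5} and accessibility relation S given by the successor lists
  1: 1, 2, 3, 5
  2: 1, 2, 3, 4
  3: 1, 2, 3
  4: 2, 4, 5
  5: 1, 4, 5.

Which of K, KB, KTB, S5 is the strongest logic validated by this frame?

Symmetric (axiom B): yes — every pair in S has its reverse in S.
Reflexive (axiom T): yes — every world is S-related to itself.
Euclidean (axiom 5): no — 1 S 2 and 1 S 5, but not 2 S 5.
So F validates K, KB, KTB; S5 would additionally require S to be Euclidean. The strongest is KTB.

KTB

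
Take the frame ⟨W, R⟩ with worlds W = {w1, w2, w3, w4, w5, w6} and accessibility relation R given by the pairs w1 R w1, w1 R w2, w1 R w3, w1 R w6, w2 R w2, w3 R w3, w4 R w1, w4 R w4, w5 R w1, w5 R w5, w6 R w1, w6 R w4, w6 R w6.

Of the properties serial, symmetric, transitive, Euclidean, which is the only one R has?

serial

Serial: yes — every world has a successor (e.g. w1 R w1).
Symmetric: no — w1 R w2 but not w2 R w1.
Transitive: no — w1 R w6 and w6 R w4, but not w1 R w4.
Euclidean: no — w1 R w2 and w1 R w3, but not w2 R w3.
Only serial holds.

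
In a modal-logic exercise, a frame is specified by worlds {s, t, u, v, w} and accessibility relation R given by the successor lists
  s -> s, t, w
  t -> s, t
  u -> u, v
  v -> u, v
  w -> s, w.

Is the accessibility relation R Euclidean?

Euclidean: no — s R t and s R w, but not t R w.

No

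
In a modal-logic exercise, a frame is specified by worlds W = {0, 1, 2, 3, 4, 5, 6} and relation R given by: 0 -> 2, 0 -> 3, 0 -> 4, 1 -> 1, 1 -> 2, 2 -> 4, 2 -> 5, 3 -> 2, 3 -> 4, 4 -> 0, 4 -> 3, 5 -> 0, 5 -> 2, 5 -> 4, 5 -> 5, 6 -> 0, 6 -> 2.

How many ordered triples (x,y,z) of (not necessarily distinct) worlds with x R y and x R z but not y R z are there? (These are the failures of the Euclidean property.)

Enumerating: (0,2,2), (0,2,3), (0,3,3), (0,4,2), (0,4,4), (1,2,1), (1,2,2), (2,4,4), (2,4,5), (3,2,2), (3,4,2), (3,4,4), … and 13 more.
Total: 25.

25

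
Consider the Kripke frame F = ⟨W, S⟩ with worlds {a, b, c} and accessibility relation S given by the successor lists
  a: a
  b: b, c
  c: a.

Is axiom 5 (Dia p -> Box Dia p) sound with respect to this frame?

No

The schema 5 characterises exactly the Euclidean frames.
Euclidean: no — b S c and b S b, but not c S b.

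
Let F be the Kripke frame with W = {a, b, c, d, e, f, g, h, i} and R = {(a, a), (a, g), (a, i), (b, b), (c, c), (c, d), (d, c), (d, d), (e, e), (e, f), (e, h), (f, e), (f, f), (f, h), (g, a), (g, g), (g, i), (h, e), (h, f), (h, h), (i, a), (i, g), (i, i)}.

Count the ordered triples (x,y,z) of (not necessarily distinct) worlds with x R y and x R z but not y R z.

0

R is Euclidean; there are no such tuples.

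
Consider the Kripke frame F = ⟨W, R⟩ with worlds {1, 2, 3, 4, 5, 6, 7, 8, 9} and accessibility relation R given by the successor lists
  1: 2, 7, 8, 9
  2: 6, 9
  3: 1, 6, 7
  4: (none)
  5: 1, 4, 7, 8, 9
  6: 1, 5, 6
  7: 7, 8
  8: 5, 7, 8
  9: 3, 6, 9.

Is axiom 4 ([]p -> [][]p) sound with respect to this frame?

By correspondence theory, 4 is valid on a frame iff R is transitive.
Transitive: no — 1 R 2 and 2 R 6, but not 1 R 6.

No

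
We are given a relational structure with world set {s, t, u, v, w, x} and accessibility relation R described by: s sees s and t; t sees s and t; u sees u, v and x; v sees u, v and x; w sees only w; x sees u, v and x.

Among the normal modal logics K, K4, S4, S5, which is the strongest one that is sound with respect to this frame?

S5

Transitive (axiom 4): yes — every two-step R-path is closed by a direct edge.
Reflexive (axiom T): yes — every world is R-related to itself.
Euclidean (axiom 5): yes — any two successors of a common world are R-related.
So F validates K, K4, S4, S5. The strongest is S5.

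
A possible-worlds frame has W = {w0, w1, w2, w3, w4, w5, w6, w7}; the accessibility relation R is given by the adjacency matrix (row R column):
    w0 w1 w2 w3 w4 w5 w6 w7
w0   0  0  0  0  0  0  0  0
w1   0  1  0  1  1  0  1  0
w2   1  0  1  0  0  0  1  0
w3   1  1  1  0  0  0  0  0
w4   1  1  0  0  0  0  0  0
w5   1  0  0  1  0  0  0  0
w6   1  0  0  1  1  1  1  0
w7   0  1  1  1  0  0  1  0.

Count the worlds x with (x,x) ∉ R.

5

Enumerating: w0, w3, w4, w5, w7.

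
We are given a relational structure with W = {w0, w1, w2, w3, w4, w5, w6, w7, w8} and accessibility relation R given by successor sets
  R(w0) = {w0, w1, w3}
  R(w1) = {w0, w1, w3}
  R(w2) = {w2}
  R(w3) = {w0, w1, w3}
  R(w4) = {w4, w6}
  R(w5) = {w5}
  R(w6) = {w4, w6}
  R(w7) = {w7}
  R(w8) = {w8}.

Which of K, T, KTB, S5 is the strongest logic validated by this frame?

Reflexive (axiom T): yes — every world is R-related to itself.
Symmetric (axiom B): yes — every pair in R has its reverse in R.
Euclidean (axiom 5): yes — any two successors of a common world are R-related.
So F validates K, T, KTB, S5. The strongest is S5.

S5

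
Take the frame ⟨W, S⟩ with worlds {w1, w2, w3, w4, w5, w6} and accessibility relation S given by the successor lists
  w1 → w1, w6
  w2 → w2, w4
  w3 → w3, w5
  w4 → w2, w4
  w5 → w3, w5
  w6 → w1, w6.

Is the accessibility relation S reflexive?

Reflexive: yes — every world is S-related to itself.

Yes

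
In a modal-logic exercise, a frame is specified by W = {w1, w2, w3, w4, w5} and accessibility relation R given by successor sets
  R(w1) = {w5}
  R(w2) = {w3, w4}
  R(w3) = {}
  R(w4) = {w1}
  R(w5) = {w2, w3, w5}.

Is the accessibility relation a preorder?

Reflexive: no — w1 is not related to itself.
Transitive: no — w1 R w5 and w5 R w2, but not w1 R w2.
So R is not a preorder.

No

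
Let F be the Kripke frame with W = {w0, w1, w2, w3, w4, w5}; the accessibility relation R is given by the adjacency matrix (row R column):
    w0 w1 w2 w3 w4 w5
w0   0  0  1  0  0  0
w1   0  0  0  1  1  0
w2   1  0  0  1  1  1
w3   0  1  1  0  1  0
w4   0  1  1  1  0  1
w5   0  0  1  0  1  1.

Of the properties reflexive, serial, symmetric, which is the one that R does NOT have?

reflexive

Reflexive: no — w0 is not related to itself.
Serial: yes — every world has a successor (e.g. w0 R w2).
Symmetric: yes — every pair in R has its reverse in R.
Only reflexive fails.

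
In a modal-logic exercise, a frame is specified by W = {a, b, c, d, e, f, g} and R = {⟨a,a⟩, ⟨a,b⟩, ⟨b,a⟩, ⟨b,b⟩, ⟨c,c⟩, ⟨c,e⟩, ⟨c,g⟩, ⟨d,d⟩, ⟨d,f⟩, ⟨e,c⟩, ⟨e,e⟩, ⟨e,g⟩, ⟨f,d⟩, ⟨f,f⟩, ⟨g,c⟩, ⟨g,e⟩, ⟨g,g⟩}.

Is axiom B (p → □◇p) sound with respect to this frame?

Axiom B corresponds to the accessibility relation being symmetric.
Symmetric: yes — every pair in R has its reverse in R.

Yes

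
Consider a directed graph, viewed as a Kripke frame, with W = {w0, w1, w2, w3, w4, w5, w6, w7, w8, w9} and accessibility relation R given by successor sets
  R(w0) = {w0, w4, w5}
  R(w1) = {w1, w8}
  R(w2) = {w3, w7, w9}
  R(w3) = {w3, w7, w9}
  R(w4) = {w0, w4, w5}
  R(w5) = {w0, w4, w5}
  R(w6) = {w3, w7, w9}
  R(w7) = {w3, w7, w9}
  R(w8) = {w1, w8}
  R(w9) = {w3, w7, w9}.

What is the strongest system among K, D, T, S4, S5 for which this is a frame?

Serial (axiom D): yes — every world has a successor (e.g. w0 R w0).
Reflexive (axiom T): no — w2 is not related to itself.
Transitive (axiom 4): yes — every two-step R-path is closed by a direct edge.
Euclidean (axiom 5): yes — any two successors of a common world are R-related.
So F validates K, D; T would additionally require R to be reflexive. The strongest is D.

D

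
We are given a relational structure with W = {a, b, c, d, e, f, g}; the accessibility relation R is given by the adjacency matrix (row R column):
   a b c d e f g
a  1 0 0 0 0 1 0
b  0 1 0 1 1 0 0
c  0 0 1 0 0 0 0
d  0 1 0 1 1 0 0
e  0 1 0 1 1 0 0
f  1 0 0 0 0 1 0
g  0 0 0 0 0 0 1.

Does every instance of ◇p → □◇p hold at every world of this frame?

Axiom 5 corresponds to the accessibility relation being Euclidean.
Euclidean: yes — any two successors of a common world are R-related.

Yes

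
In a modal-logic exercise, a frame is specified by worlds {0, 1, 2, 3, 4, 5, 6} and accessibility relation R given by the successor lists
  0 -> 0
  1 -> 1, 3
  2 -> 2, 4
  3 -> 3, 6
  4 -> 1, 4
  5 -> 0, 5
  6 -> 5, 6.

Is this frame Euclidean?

No

Euclidean: no — 1 R 3 and 1 R 1, but not 3 R 1.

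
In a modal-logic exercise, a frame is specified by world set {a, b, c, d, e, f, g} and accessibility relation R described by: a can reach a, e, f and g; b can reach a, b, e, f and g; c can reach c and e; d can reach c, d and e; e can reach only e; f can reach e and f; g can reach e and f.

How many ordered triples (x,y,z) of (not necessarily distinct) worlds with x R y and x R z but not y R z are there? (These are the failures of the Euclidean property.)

Enumerating: (a,e,a), (a,e,f), (a,e,g), (a,f,a), (a,f,g), (a,g,a), (a,g,g), (b,a,b), (b,e,a), (b,e,b), (b,e,f), (b,e,g), … and 12 more.
Total: 24.

24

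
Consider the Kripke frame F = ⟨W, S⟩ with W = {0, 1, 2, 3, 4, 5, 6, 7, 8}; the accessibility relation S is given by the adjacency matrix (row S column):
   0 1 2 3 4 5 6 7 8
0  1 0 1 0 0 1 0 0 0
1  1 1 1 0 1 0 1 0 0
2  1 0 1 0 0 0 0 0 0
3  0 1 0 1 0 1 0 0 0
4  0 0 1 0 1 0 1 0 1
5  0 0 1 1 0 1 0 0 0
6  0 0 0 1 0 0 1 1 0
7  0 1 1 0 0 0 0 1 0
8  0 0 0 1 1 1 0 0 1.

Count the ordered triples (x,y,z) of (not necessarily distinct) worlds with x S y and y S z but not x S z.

Enumerating: (0,5,3), (1,0,5), (1,4,8), (1,6,3), (1,6,7), (2,0,5), (3,1,0), (3,1,2), (3,1,4), (3,1,6), (3,5,2), (4,2,0), … and 18 more.
Total: 30.

30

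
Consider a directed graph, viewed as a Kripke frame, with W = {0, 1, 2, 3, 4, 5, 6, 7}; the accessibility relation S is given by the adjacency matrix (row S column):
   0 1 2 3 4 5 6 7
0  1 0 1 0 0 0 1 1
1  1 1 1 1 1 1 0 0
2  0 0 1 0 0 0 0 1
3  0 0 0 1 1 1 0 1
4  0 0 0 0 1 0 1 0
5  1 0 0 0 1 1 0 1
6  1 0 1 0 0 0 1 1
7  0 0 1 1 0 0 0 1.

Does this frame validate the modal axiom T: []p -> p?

Yes

By correspondence theory, T is valid on a frame iff S is reflexive.
Reflexive: yes — every world is S-related to itself.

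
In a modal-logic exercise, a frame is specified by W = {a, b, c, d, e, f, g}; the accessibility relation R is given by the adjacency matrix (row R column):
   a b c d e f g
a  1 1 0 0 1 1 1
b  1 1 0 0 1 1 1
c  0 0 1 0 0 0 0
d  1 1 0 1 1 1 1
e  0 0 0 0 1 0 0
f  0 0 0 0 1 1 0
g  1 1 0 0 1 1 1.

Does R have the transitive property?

Yes

Transitive: yes — every two-step R-path is closed by a direct edge.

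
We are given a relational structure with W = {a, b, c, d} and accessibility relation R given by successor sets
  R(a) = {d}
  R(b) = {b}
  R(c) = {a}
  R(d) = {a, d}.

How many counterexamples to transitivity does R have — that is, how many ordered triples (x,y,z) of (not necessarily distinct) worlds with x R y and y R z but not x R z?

Enumerating: (a,d,a), (c,a,d).

2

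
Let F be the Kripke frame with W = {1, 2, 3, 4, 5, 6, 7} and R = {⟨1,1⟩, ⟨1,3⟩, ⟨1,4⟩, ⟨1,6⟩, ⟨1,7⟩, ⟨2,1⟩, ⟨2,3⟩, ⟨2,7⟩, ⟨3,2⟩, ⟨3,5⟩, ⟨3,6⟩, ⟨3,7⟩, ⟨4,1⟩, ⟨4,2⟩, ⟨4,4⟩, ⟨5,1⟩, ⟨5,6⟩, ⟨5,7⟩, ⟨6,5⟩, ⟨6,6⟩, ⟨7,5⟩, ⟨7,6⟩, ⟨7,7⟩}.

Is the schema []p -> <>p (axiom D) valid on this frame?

Axiom D corresponds to the accessibility relation being serial.
Serial: yes — every world has a successor (e.g. 1 R 1).

Yes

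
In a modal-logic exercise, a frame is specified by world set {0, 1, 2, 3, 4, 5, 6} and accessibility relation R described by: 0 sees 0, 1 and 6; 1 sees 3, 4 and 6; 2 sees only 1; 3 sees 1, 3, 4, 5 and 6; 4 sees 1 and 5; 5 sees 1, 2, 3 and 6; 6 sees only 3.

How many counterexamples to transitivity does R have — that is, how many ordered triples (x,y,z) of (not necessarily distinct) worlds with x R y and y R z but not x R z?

Enumerating: (0,1,3), (0,1,4), (0,6,3), (1,3,1), (1,3,5), (1,4,1), (1,4,5), (2,1,3), (2,1,4), (2,1,6), (3,5,2), (4,1,3), … and 12 more.
Total: 24.

24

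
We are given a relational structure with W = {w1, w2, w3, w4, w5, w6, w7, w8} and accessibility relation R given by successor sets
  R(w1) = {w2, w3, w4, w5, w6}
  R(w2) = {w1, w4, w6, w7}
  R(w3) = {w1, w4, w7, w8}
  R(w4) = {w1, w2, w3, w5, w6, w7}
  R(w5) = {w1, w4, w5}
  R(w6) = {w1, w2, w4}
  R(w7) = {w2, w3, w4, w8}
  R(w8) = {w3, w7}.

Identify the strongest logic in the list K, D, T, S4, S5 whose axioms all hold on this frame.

Serial (axiom D): yes — every world has a successor (e.g. w1 R w2).
Reflexive (axiom T): no — w1 is not related to itself.
Transitive (axiom 4): no — w1 R w2 and w2 R w7, but not w1 R w7.
Euclidean (axiom 5): no — w1 R w2 and w1 R w3, but not w2 R w3.
So F validates K, D; T would additionally require R to be reflexive. The strongest is D.

D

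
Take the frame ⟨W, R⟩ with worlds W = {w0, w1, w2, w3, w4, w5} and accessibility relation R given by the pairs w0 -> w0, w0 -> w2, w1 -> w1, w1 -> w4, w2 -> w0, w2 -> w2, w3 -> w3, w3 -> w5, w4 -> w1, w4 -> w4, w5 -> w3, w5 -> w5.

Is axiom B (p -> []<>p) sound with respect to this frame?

By correspondence theory, B is valid on a frame iff R is symmetric.
Symmetric: yes — every pair in R has its reverse in R.

Yes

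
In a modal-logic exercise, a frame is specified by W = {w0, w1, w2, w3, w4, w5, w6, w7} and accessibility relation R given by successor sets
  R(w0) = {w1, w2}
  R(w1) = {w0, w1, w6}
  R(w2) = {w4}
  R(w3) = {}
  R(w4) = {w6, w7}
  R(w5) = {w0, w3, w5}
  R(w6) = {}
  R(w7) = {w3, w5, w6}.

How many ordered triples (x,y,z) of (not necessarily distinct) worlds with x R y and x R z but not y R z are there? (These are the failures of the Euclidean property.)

25

Enumerating: (w0,w1,w2), (w0,w2,w1), (w0,w2,w2), (w1,w0,w0), (w1,w0,w6), (w1,w6,w0), (w1,w6,w1), (w1,w6,w6), (w2,w4,w4), (w4,w6,w6), (w4,w6,w7), (w4,w7,w7), … and 13 more.
Total: 25.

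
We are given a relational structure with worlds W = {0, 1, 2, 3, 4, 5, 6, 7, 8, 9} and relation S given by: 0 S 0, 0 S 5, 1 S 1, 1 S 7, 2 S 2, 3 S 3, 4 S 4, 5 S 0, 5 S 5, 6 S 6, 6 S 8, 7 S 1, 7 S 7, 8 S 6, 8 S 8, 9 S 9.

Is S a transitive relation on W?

Yes

Transitive: yes — every two-step S-path is closed by a direct edge.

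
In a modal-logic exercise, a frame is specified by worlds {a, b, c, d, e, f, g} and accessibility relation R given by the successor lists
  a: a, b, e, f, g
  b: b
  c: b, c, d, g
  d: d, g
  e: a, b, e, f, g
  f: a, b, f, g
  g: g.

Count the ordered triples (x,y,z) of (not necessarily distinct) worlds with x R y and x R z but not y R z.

Enumerating: (a,b,a), (a,b,e), (a,b,f), (a,b,g), (a,f,e), (a,g,a), (a,g,b), (a,g,e), (a,g,f), (c,b,c), (c,b,d), (c,b,g), … and 21 more.
Total: 33.

33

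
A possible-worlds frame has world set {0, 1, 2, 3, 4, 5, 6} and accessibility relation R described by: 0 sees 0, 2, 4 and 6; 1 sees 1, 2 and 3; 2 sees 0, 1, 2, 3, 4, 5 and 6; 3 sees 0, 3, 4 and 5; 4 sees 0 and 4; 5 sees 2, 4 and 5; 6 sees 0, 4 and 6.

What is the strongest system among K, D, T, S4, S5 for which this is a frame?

T

Serial (axiom D): yes — every world has a successor (e.g. 0 R 0).
Reflexive (axiom T): yes — every world is R-related to itself.
Transitive (axiom 4): no — 0 R 2 and 2 R 1, but not 0 R 1.
Euclidean (axiom 5): no — 0 R 4 and 0 R 2, but not 4 R 2.
So F validates K, D, T; S4 would additionally require R to be transitive. The strongest is T.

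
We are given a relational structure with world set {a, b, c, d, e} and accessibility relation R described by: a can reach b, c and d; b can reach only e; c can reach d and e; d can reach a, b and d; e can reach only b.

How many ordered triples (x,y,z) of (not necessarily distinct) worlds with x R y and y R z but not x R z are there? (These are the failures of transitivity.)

Enumerating: (a,b,e), (a,c,e), (a,d,a), (b,e,b), (c,d,a), (c,d,b), (c,e,b), (d,a,c), (d,b,e), (e,b,e).

10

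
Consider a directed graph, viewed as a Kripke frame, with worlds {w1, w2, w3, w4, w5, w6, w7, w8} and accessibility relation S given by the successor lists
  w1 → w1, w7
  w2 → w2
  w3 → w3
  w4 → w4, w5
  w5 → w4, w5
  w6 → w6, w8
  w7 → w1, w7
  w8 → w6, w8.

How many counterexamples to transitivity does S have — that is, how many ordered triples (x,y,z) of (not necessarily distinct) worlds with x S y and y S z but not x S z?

S is transitive; there are no such tuples.

0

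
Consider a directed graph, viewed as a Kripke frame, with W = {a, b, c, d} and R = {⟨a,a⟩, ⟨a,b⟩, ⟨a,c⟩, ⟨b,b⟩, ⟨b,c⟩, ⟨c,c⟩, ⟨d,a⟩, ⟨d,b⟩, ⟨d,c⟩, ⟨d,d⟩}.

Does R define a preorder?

Reflexive: yes — every world is R-related to itself.
Transitive: yes — every two-step R-path is closed by a direct edge.
So R is a preorder.

Yes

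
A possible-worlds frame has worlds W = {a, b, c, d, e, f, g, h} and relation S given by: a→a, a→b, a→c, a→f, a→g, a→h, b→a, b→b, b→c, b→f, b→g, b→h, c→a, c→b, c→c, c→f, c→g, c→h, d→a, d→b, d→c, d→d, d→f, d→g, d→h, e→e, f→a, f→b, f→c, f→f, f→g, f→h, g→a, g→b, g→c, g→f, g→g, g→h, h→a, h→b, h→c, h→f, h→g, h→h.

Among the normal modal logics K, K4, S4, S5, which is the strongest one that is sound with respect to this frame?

S4

Transitive (axiom 4): yes — every two-step S-path is closed by a direct edge.
Reflexive (axiom T): yes — every world is S-related to itself.
Euclidean (axiom 5): no — d S a and d S d, but not a S d.
So F validates K, K4, S4; S5 would additionally require S to be Euclidean. The strongest is S4.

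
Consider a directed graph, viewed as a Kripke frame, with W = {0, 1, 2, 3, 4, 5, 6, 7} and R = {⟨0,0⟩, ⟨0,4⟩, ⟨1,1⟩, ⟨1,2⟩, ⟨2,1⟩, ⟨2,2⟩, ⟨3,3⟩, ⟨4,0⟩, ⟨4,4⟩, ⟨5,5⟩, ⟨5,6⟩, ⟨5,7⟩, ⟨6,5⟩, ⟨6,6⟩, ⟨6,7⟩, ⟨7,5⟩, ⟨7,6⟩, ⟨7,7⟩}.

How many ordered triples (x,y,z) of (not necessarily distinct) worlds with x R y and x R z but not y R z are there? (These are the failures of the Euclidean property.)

R is Euclidean; there are no such tuples.

0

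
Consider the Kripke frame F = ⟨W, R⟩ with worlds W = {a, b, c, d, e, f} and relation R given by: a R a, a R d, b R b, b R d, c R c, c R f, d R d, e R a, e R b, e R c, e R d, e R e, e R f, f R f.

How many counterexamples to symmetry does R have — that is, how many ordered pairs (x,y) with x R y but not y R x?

8

Enumerating: (a,d), (b,d), (c,f), (e,a), (e,b), (e,c), (e,d), (e,f).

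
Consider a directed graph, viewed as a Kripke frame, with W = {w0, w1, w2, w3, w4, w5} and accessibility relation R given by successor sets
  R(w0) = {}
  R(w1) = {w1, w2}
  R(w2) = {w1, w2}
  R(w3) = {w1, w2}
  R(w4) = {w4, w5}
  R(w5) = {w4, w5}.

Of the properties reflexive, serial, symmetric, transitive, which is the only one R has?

transitive

Reflexive: no — w0 is not related to itself.
Serial: no — w0 has no R-successor.
Symmetric: no — w3 R w1 but not w1 R w3.
Transitive: yes — every two-step R-path is closed by a direct edge.
Only transitive holds.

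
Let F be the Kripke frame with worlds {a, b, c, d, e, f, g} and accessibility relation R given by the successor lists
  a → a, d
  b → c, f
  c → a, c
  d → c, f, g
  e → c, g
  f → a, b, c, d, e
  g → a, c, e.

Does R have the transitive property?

Transitive: no — a R d and d R c, but not a R c.

No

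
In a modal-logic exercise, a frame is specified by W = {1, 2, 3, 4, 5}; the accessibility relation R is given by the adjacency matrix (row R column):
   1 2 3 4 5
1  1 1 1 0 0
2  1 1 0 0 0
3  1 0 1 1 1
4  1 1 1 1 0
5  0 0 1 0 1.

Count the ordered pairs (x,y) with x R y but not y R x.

Enumerating: (4,1), (4,2).

2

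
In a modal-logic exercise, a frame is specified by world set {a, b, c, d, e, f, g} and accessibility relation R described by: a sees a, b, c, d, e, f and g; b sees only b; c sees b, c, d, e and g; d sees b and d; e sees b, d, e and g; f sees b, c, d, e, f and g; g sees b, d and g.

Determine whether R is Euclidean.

Euclidean: no — a R b and a R c, but not b R c.

No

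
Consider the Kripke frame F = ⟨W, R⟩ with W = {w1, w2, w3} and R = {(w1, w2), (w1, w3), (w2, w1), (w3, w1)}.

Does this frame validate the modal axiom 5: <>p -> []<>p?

By correspondence theory, 5 is valid on a frame iff R is Euclidean.
Euclidean: no — w1 R w2 and w1 R w3, but not w2 R w3.

No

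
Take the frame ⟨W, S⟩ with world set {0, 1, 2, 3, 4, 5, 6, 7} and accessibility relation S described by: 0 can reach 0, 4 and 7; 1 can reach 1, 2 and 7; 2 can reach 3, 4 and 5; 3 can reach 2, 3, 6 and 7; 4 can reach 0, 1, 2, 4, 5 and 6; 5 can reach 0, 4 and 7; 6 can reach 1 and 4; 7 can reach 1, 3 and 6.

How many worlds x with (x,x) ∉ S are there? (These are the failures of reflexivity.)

Enumerating: 2, 5, 6, 7.

4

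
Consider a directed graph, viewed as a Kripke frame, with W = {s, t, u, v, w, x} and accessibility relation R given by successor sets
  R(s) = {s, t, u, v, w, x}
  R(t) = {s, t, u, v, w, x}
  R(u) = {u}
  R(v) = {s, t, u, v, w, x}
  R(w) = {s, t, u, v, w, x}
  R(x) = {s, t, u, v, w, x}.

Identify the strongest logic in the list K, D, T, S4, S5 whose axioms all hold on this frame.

Serial (axiom D): yes — every world has a successor (e.g. s R s).
Reflexive (axiom T): yes — every world is R-related to itself.
Transitive (axiom 4): yes — every two-step R-path is closed by a direct edge.
Euclidean (axiom 5): no — s R u and s R t, but not u R t.
So F validates K, D, T, S4; S5 would additionally require R to be Euclidean. The strongest is S4.

S4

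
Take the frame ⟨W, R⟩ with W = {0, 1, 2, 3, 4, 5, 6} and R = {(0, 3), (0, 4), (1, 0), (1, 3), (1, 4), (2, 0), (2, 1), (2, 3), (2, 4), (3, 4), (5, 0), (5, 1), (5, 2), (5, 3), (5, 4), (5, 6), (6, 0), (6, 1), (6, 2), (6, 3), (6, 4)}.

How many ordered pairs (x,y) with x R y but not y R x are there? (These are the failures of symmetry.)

Enumerating: (0,3), (0,4), (1,0), (1,3), (1,4), (2,0), (2,1), (2,3), (2,4), (3,4), (5,0), (5,1), … and 9 more.
Total: 21.

21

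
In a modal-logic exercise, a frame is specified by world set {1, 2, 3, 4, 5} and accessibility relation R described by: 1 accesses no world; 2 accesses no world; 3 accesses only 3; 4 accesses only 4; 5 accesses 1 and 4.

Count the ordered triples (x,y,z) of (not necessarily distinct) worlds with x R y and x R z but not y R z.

3

Enumerating: (5,1,1), (5,1,4), (5,4,1).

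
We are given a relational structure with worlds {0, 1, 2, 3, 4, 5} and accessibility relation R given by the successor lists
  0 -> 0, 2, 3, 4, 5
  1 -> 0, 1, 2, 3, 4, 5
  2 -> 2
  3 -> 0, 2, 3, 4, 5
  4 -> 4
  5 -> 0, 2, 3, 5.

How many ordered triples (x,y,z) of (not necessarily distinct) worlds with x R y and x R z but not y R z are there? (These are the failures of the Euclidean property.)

35

Enumerating: (0,2,0), (0,2,3), (0,2,4), (0,2,5), (0,4,0), (0,4,2), (0,4,3), (0,4,5), (0,5,4), (1,0,1), (1,2,0), (1,2,1), … and 23 more.
Total: 35.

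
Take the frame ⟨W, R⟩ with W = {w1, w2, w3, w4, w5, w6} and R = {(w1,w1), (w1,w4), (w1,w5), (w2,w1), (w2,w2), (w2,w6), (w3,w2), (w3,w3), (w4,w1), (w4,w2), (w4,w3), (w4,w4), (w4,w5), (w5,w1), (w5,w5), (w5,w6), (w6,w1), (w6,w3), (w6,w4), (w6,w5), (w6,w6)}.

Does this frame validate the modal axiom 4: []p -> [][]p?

By correspondence theory, 4 is valid on a frame iff R is transitive.
Transitive: no — w1 R w4 and w4 R w2, but not w1 R w2.

No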